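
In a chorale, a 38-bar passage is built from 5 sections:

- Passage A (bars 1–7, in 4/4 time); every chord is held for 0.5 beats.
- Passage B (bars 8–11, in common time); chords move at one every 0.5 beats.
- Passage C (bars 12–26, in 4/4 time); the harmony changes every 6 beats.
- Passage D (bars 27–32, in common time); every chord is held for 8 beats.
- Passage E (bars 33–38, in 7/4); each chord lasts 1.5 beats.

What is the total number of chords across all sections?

A has 28 beats and chords last 0.5 each, so 56 chords.
B has 16 beats and chords last 0.5 each, so 32 chords.
C has 60 beats and chords last 6 each, so 10 chords.
D has 24 beats and chords last 8 each, so 3 chords.
E has 42 beats and chords last 1.5 each, so 28 chords.
Total: 56 + 32 + 10 + 3 + 28 = 129.

129 chords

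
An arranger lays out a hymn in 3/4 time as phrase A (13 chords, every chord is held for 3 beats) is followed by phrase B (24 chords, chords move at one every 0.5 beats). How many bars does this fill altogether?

A: 13 × 3 = 39 beats = 13 bars.
B: 24 × 0.5 = 12 beats = 4 bars.
Total: 13 + 4 = 17 bars.

17 bars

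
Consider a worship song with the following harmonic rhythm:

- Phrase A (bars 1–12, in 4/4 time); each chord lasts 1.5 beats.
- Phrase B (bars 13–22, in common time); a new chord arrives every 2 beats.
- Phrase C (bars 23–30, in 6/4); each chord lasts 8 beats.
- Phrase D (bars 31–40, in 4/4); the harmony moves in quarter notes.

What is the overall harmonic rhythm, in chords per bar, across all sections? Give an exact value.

A: 12 bars of 4 beats is 48 beats; at 1.5 beats each that's 32 chords.
B: 10 bars of 4 beats is 40 beats; at 2 beats each that's 20 chords.
C: 8 bars of 6 beats is 48 beats; at 8 beats each that's 6 chords.
D: 10 bars of 4 beats is 40 beats; at 1 beat each that's 40 chords.
Overall: 98 chords over 40 bars → 98/40 = 2.45 chords per bar.

2.45 chords per bar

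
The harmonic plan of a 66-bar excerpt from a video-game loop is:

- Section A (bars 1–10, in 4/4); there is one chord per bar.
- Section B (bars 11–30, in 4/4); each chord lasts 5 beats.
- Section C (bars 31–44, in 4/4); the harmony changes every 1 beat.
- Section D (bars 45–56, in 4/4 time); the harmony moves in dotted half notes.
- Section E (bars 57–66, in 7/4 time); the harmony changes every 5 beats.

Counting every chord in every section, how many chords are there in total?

112 chords

A: 10·4 = 40 beats, 40/4 = 10 chords.
B: 20·4 = 80 beats, 80/5 = 16 chords.
C: 14·4 = 56 beats, 56/1 = 56 chords.
D: 12·4 = 48 beats, 48/3 = 16 chords.
E: 10·7 = 70 beats, 70/5 = 14 chords.
Total: 10 + 16 + 56 + 16 + 14 = 112.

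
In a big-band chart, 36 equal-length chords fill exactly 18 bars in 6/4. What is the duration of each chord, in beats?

18 bars × 6 beats/bar = 108 beats total.
108 beats ÷ 36 chords = 3 beats per chord.
(That is a dotted half note.)

3 beats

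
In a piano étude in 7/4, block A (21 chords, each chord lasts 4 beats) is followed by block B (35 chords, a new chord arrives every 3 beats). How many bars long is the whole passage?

A: 21 × 4 = 84 beats = 12 bars.
B: 35 × 3 = 105 beats = 15 bars.
Total: 12 + 15 = 27 bars.

27 bars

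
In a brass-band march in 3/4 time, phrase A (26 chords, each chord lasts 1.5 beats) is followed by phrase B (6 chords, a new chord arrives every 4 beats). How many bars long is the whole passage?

21 bars

A: 26 × 1.5 = 39 beats = 13 bars.
B: 6 × 4 = 24 beats = 8 bars.
Total: 13 + 8 = 21 bars.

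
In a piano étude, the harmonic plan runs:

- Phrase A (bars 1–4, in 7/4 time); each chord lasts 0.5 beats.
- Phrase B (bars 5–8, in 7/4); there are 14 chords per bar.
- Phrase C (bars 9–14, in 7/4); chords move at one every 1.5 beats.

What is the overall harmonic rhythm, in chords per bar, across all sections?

10 chords per bar

A: 4 bars of 7 beats is 28 beats; at 0.5 beats each that's 56 chords.
B: 4 bars of 7 beats is 28 beats; at 0.5 beats each that's 56 chords.
C: 6 bars of 7 beats is 42 beats; at 1.5 beats each that's 28 chords.
Overall: 140 chords over 14 bars → 140/14 = 10 chords per bar.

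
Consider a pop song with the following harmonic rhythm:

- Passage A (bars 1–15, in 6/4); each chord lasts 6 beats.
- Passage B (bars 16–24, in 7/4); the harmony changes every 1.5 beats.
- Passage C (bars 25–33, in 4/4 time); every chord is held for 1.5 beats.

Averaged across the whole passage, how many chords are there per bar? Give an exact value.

27/11 chords per bar

A: 15 × 6 = 90 beats ÷ 6 = 15 chords.
B: 9 × 7 = 63 beats ÷ 1.5 = 42 chords.
C: 9 × 4 = 36 beats ÷ 1.5 = 24 chords.
Overall: 81 chords over 33 bars → 81/33 = 27/11 chords per bar.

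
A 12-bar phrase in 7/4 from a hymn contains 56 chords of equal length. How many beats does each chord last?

12 bars × 7 beats/bar = 84 beats total.
84 beats ÷ 56 chords = 1.5 beats per chord.
(That is a dotted quarter note.)

1.5 beats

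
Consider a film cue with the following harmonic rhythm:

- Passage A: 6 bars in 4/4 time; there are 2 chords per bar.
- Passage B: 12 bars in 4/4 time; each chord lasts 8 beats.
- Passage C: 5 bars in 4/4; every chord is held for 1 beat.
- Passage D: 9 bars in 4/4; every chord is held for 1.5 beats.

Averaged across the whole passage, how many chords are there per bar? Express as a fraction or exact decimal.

31/16 chords per bar

A: 6 × 4 = 24 beats ÷ 2 = 12 chords.
B: 12 × 4 = 48 beats ÷ 8 = 6 chords.
C: 5 × 4 = 20 beats ÷ 1 = 20 chords.
D: 9 × 4 = 36 beats ÷ 1.5 = 24 chords.
Overall: 62 chords over 32 bars → 62/32 = 31/16 chords per bar.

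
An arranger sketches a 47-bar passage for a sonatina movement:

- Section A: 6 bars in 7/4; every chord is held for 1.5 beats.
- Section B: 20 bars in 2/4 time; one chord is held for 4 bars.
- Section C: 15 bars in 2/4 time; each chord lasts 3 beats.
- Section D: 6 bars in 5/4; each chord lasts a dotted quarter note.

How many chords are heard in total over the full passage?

A: 6·7 = 42 beats, 42/1.5 = 28 chords.
B: 20·2 = 40 beats, 40/8 = 5 chords.
C: 15·2 = 30 beats, 30/3 = 10 chords.
D: 6·5 = 30 beats, 30/1.5 = 20 chords.
Total: 28 + 5 + 10 + 20 = 63.

63 chords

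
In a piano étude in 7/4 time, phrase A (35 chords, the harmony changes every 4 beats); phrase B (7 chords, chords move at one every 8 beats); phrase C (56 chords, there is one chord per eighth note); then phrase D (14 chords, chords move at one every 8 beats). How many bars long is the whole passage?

A: 35 × 4 = 140 beats = 20 bars.
B: 7 × 8 = 56 beats = 8 bars.
C: 56 × 0.5 = 28 beats = 4 bars.
D: 14 × 8 = 112 beats = 16 bars.
Total: 20 + 8 + 4 + 16 = 48 bars.

48 bars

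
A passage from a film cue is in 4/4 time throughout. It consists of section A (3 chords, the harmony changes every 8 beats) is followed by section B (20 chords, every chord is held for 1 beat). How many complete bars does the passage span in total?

A: 3 × 8 = 24 beats = 6 bars.
B: 20 × 1 = 20 beats = 5 bars.
Total: 6 + 5 = 11 bars.

11 bars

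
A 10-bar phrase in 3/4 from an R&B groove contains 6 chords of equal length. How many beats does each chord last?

10 bars × 3 beats/bar = 30 beats total.
30 beats ÷ 6 chords = 5 beats per chord.

5 beats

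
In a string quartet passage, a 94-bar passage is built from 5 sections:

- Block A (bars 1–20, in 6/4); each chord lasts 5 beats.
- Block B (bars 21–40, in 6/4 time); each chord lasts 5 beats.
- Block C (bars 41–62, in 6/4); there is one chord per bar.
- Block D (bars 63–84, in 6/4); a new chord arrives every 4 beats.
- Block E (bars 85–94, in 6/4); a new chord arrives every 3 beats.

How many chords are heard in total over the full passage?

123 chords

A has 120 beats and chords last 5 each, so 24 chords.
B has 120 beats and chords last 5 each, so 24 chords.
C has 132 beats and chords last 6 each, so 22 chords.
D has 132 beats and chords last 4 each, so 33 chords.
E has 60 beats and chords last 3 each, so 20 chords.
Total: 24 + 24 + 22 + 33 + 20 = 123.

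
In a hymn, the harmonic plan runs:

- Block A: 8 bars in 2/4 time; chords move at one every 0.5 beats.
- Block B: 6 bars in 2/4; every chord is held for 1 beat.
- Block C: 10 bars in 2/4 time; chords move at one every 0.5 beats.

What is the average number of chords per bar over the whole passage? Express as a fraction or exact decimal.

A: 8 × 2 = 16 beats ÷ 0.5 = 32 chords.
B: 6 × 2 = 12 beats ÷ 1 = 12 chords.
C: 10 × 2 = 20 beats ÷ 0.5 = 40 chords.
Overall: 84 chords over 24 bars → 84/24 = 3.5 chords per bar.

3.5 chords per bar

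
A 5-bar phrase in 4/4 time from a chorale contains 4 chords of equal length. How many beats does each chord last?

5 bars × 4 beats/bar = 20 beats total.
20 beats ÷ 4 chords = 5 beats per chord.

5 beats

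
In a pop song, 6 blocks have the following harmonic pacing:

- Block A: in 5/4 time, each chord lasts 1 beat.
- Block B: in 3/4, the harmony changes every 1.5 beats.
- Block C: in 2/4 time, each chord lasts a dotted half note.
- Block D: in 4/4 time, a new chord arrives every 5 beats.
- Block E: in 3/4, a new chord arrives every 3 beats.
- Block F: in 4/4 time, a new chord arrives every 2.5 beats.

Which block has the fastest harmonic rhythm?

Block A

A: 5 beats/bar ÷ 1 beat/chord = 5 chords/bar.
B: 3 beats/bar ÷ 1.5 beats/chord = 2 chords/bar.
C: 2 beats/bar ÷ 3 beats/chord = 2/3 chords/bar.
D: 4 beats/bar ÷ 5 beats/chord = 0.8 chords/bar.
E: 3 beats/bar ÷ 3 beats/chord = 1 chord/bar.
F: 4 beats/bar ÷ 2.5 beats/chord = 1.6 chords/bar.
Fastest is A at 5 chords/bar.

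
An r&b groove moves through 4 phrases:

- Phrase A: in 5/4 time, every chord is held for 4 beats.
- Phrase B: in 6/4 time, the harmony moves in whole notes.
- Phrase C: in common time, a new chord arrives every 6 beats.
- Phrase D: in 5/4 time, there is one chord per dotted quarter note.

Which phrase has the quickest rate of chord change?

Phrase D

A: each chord is 4 beats in 5/4, so 1.25 per bar.
B: each chord is 4 beats in 6/4, so 1.5 per bar.
C: each chord is 6 beats in 4/4, so 2/3 per bar.
D: each chord is 1.5 beats in 5/4, so 10/3 per bar.
Fastest is D at 10/3 chords/bar.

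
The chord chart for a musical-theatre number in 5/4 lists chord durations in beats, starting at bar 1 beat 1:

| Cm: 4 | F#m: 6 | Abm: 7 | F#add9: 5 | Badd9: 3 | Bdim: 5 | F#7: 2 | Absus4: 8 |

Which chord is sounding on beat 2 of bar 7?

F#7

Beat 2 of bar 7 is beat (7−1)×5 + 2 = 32 overall.
Running totals: Cm ends at 4, F#m ends at 10, Abm ends at 17, F#add9 ends at 22, Badd9 ends at 25, Bdim ends at 30, F#7 ends at 32.
Beat 32 falls within F#7.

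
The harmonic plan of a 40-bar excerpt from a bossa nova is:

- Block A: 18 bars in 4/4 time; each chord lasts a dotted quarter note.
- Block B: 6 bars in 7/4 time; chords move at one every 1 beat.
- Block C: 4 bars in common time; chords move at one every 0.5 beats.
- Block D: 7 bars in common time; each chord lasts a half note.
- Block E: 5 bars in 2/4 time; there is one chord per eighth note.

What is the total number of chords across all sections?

156 chords

A has 72 beats and chords last 1.5 each, so 48 chords.
B has 42 beats and chords last 1 each, so 42 chords.
C has 16 beats and chords last 0.5 each, so 32 chords.
D has 28 beats and chords last 2 each, so 14 chords.
E has 10 beats and chords last 0.5 each, so 20 chords.
Total: 48 + 42 + 32 + 14 + 20 = 156.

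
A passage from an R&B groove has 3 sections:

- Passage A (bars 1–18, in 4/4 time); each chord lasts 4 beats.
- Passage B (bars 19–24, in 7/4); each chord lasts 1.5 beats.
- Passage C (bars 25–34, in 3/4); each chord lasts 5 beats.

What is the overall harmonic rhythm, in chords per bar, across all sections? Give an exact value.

26/17 chords per bar

A: 18 × 4 = 72 beats ÷ 4 = 18 chords.
B: 6 × 7 = 42 beats ÷ 1.5 = 28 chords.
C: 10 × 3 = 30 beats ÷ 5 = 6 chords.
Overall: 52 chords over 34 bars → 52/34 = 26/17 chords per bar.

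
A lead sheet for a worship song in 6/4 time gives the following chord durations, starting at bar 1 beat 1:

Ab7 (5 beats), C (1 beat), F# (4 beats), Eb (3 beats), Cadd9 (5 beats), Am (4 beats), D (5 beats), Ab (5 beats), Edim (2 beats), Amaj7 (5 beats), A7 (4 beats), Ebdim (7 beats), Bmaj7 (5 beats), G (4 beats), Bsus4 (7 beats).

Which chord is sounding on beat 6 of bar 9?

Beat 6 of bar 9 is beat (9−1)×6 + 6 = 54 overall.
Running totals: Ab7 ends at 5, C ends at 6, F# ends at 10, Eb ends at 13, Cadd9 ends at 18, Am ends at 22, D ends at 27, Ab ends at 32, Edim ends at 34, Amaj7 ends at 39, A7 ends at 43, Ebdim ends at 50, Bmaj7 ends at 55.
Beat 54 falls within Bmaj7.

Bmaj7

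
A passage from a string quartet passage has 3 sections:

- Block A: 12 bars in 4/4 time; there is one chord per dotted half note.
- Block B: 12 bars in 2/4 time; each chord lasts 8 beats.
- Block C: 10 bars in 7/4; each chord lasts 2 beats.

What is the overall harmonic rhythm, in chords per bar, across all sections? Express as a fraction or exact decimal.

27/17 chords per bar

A: 12 × 4 = 48 beats ÷ 3 = 16 chords.
B: 12 × 2 = 24 beats ÷ 8 = 3 chords.
C: 10 × 7 = 70 beats ÷ 2 = 35 chords.
Overall: 54 chords over 34 bars → 54/34 = 27/17 chords per bar.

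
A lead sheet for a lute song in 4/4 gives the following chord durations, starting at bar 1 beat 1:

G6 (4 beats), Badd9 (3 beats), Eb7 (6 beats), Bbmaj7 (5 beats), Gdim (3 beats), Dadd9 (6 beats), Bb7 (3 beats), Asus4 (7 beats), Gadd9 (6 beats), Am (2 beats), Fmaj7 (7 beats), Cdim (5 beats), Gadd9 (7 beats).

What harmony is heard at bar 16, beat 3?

Beat 3 of bar 16 is beat (16−1)×4 + 3 = 63 overall.
Running totals: G6 ends at 4, Badd9 ends at 7, Eb7 ends at 13, Bbmaj7 ends at 18, Gdim ends at 21, Dadd9 ends at 27, Bb7 ends at 30, Asus4 ends at 37, Gadd9 ends at 43, Am ends at 45, Fmaj7 ends at 52, Cdim ends at 57, Gadd9 ends at 64.
Beat 63 falls within Gadd9.

Gadd9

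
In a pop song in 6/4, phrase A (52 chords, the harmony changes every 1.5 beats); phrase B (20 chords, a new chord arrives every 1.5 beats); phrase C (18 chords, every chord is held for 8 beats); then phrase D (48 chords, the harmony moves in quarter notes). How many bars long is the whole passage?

A: 52 × 1.5 = 78 beats = 13 bars.
B: 20 × 1.5 = 30 beats = 5 bars.
C: 18 × 8 = 144 beats = 24 bars.
D: 48 × 1 = 48 beats = 8 bars.
Total: 13 + 5 + 24 + 8 = 50 bars.

50 bars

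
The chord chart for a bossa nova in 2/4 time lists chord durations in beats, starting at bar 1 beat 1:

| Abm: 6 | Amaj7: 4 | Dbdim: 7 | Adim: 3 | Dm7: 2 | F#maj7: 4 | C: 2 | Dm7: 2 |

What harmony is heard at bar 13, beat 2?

Beat 2 of bar 13 is beat (13−1)×2 + 2 = 26 overall.
Running totals: Abm ends at 6, Amaj7 ends at 10, Dbdim ends at 17, Adim ends at 20, Dm7 ends at 22, F#maj7 ends at 26.
Beat 26 falls within F#maj7.

F#maj7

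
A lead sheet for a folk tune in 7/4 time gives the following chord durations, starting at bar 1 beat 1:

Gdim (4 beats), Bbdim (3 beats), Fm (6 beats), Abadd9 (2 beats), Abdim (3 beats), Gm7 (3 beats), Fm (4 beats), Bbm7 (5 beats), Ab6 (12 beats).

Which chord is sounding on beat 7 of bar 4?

Bbm7

Beat 7 of bar 4 is beat (4−1)×7 + 7 = 28 overall.
Running totals: Gdim ends at 4, Bbdim ends at 7, Fm ends at 13, Abadd9 ends at 15, Abdim ends at 18, Gm7 ends at 21, Fm ends at 25, Bbm7 ends at 30.
Beat 28 falls within Bbm7.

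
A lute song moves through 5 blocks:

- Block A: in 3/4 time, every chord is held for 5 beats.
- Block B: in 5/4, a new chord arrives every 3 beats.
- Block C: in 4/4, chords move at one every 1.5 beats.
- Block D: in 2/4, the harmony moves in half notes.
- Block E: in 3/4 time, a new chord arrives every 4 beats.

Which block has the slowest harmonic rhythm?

Block A

A: each chord is 5 beats in 3/4, so 0.6 per bar.
B: each chord is 3 beats in 5/4, so 5/3 per bar.
C: each chord is 1.5 beats in 4/4, so 8/3 per bar.
D: each chord is 2 beats in 2/4, so 1 per bar.
E: each chord is 4 beats in 3/4, so 0.75 per bar.
Slowest is A at 0.6 chords/bar.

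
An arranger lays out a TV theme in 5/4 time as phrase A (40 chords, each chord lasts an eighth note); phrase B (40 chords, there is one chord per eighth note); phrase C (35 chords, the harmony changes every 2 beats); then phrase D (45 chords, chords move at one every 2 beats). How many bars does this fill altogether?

40 bars

A: 40 × 0.5 = 20 beats = 4 bars.
B: 40 × 0.5 = 20 beats = 4 bars.
C: 35 × 2 = 70 beats = 14 bars.
D: 45 × 2 = 90 beats = 18 bars.
Total: 4 + 4 + 14 + 18 = 40 bars.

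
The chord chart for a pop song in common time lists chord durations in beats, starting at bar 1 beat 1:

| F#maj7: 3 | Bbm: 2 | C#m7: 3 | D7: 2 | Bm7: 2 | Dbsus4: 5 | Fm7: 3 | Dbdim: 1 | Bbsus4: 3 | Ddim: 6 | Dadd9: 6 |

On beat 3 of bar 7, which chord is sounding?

Beat 3 of bar 7 is beat (7−1)×4 + 3 = 27 overall.
Running totals: F#maj7 ends at 3, Bbm ends at 5, C#m7 ends at 8, D7 ends at 10, Bm7 ends at 12, Dbsus4 ends at 17, Fm7 ends at 20, Dbdim ends at 21, Bbsus4 ends at 24, Ddim ends at 30.
Beat 27 falls within Ddim.

Ddim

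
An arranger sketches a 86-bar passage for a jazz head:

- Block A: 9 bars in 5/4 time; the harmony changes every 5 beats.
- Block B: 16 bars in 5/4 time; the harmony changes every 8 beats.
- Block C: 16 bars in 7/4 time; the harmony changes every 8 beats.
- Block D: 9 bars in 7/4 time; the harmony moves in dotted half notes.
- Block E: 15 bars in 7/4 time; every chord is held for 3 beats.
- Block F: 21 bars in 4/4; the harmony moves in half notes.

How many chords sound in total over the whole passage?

A: 9·5 = 45 beats, 45/5 = 9 chords.
B: 16·5 = 80 beats, 80/8 = 10 chords.
C: 16·7 = 112 beats, 112/8 = 14 chords.
D: 9·7 = 63 beats, 63/3 = 21 chords.
E: 15·7 = 105 beats, 105/3 = 35 chords.
F: 21·4 = 84 beats, 84/2 = 42 chords.
Total: 9 + 10 + 14 + 21 + 35 + 42 = 131.

131 chords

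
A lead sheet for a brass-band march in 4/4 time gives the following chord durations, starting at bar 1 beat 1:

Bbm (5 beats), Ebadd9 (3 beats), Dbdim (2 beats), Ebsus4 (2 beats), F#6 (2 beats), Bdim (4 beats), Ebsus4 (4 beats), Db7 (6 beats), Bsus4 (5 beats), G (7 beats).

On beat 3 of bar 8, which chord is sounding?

Bsus4

Beat 3 of bar 8 is beat (8−1)×4 + 3 = 31 overall.
Running totals: Bbm ends at 5, Ebadd9 ends at 8, Dbdim ends at 10, Ebsus4 ends at 12, F#6 ends at 14, Bdim ends at 18, Ebsus4 ends at 22, Db7 ends at 28, Bsus4 ends at 33.
Beat 31 falls within Bsus4.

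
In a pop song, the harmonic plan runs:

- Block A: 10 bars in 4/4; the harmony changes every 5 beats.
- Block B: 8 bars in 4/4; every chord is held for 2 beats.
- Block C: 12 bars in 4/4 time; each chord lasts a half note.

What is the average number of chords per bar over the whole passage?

A: 10 × 4 = 40 beats ÷ 5 = 8 chords.
B: 8 × 4 = 32 beats ÷ 2 = 16 chords.
C: 12 × 4 = 48 beats ÷ 2 = 24 chords.
Overall: 48 chords over 30 bars → 48/30 = 1.6 chords per bar.

1.6 chords per bar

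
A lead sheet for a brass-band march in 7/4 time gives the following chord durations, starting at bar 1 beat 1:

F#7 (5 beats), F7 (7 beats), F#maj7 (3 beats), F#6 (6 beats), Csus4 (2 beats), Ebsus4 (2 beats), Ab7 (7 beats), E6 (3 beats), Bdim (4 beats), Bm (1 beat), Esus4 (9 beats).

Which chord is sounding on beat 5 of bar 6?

Beat 5 of bar 6 is beat (6−1)×7 + 5 = 40 overall.
Running totals: F#7 ends at 5, F7 ends at 12, F#maj7 ends at 15, F#6 ends at 21, Csus4 ends at 23, Ebsus4 ends at 25, Ab7 ends at 32, E6 ends at 35, Bdim ends at 39, Bm ends at 40.
Beat 40 falls within Bm.

Bm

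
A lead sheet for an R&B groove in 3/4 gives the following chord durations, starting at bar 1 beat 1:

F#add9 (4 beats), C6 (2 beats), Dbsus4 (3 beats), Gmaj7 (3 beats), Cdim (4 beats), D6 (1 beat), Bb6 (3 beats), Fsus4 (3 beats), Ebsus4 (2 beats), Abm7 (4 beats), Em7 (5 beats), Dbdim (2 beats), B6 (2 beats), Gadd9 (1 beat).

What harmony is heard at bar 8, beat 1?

Beat 1 of bar 8 is beat (8−1)×3 + 1 = 22 overall.
Running totals: F#add9 ends at 4, C6 ends at 6, Dbsus4 ends at 9, Gmaj7 ends at 12, Cdim ends at 16, D6 ends at 17, Bb6 ends at 20, Fsus4 ends at 23.
Beat 22 falls within Fsus4.

Fsus4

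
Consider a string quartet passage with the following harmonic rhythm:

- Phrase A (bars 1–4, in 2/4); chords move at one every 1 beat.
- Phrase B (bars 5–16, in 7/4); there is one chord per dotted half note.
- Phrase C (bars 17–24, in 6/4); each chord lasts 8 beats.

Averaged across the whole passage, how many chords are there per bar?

1.75 chords per bar

A: 4 bars of 2 beats is 8 beats; at 1 beat each that's 8 chords.
B: 12 bars of 7 beats is 84 beats; at 3 beats each that's 28 chords.
C: 8 bars of 6 beats is 48 beats; at 8 beats each that's 6 chords.
Overall: 42 chords over 24 bars → 42/24 = 1.75 chords per bar.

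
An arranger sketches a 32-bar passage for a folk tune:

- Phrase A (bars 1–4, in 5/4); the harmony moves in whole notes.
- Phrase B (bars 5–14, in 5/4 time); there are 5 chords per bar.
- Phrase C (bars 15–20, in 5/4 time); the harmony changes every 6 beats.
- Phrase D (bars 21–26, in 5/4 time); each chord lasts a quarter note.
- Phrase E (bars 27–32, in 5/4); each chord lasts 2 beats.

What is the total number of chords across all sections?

105 chords

A: 4 bars × 5 beats = 20 beats; 4 beats/chord → 5 chords.
B: 10 bars × 5 beats = 50 beats; 1 beat/chord → 50 chords.
C: 6 bars × 5 beats = 30 beats; 6 beats/chord → 5 chords.
D: 6 bars × 5 beats = 30 beats; 1 beat/chord → 30 chords.
E: 6 bars × 5 beats = 30 beats; 2 beats/chord → 15 chords.
Total: 5 + 50 + 5 + 30 + 15 = 105.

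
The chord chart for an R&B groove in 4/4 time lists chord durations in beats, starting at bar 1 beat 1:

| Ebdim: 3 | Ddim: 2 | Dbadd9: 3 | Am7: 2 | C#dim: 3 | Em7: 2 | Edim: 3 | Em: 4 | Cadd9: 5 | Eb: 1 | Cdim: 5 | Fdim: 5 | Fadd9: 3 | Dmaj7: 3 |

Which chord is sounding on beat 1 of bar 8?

Beat 1 of bar 8 is beat (8−1)×4 + 1 = 29 overall.
Running totals: Ebdim ends at 3, Ddim ends at 5, Dbadd9 ends at 8, Am7 ends at 10, C#dim ends at 13, Em7 ends at 15, Edim ends at 18, Em ends at 22, Cadd9 ends at 27, Eb ends at 28, Cdim ends at 33.
Beat 29 falls within Cdim.

Cdim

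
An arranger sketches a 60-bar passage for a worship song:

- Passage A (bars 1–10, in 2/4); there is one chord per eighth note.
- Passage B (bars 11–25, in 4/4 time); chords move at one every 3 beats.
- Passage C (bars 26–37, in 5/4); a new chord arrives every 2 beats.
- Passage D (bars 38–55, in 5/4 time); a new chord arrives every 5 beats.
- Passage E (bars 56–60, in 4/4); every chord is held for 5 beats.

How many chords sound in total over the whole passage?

112 chords

A: 10·2 = 20 beats, 20/0.5 = 40 chords.
B: 15·4 = 60 beats, 60/3 = 20 chords.
C: 12·5 = 60 beats, 60/2 = 30 chords.
D: 18·5 = 90 beats, 90/5 = 18 chords.
E: 5·4 = 20 beats, 20/5 = 4 chords.
Total: 40 + 20 + 30 + 18 + 4 = 112.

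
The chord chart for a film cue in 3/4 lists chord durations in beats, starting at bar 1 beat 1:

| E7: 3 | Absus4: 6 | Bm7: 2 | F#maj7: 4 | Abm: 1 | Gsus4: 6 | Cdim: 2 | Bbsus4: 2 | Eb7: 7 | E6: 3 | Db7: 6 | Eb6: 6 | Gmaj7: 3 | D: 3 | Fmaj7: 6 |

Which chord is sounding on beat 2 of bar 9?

Beat 2 of bar 9 is beat (9−1)×3 + 2 = 26 overall.
Running totals: E7 ends at 3, Absus4 ends at 9, Bm7 ends at 11, F#maj7 ends at 15, Abm ends at 16, Gsus4 ends at 22, Cdim ends at 24, Bbsus4 ends at 26.
Beat 26 falls within Bbsus4.

Bbsus4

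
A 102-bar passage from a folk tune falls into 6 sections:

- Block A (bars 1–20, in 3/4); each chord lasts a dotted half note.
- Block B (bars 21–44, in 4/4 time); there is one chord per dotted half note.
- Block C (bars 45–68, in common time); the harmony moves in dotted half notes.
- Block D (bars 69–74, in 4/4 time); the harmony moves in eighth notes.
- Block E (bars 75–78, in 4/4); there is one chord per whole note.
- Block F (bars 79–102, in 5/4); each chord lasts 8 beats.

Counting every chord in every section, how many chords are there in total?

A: 20·3 = 60 beats, 60/3 = 20 chords.
B: 24·4 = 96 beats, 96/3 = 32 chords.
C: 24·4 = 96 beats, 96/3 = 32 chords.
D: 6·4 = 24 beats, 24/0.5 = 48 chords.
E: 4·4 = 16 beats, 16/4 = 4 chords.
F: 24·5 = 120 beats, 120/8 = 15 chords.
Total: 20 + 32 + 32 + 48 + 4 + 15 = 151.

151 chords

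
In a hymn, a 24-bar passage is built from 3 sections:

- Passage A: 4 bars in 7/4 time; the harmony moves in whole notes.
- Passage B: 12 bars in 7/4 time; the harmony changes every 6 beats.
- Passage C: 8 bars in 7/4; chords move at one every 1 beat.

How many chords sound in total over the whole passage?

A: 4 bars × 7 beats = 28 beats; 4 beats/chord → 7 chords.
B: 12 bars × 7 beats = 84 beats; 6 beats/chord → 14 chords.
C: 8 bars × 7 beats = 56 beats; 1 beat/chord → 56 chords.
Total: 7 + 14 + 56 = 77.

77 chords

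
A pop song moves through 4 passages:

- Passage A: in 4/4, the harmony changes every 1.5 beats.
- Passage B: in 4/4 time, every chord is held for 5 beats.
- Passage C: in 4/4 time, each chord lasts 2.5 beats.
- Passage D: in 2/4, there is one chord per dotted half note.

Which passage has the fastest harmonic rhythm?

Passage A

A: each chord is 1.5 beats in 4/4, so 8/3 per bar.
B: each chord is 5 beats in 4/4, so 0.8 per bar.
C: each chord is 2.5 beats in 4/4, so 1.6 per bar.
D: each chord is 3 beats in 2/4, so 2/3 per bar.
Fastest is A at 8/3 chords/bar.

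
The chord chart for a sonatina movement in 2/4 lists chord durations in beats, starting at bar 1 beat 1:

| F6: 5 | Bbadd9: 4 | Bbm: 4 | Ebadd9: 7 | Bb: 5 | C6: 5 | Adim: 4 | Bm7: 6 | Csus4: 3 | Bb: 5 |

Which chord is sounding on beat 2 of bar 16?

Adim

Beat 2 of bar 16 is beat (16−1)×2 + 2 = 32 overall.
Running totals: F6 ends at 5, Bbadd9 ends at 9, Bbm ends at 13, Ebadd9 ends at 20, Bb ends at 25, C6 ends at 30, Adim ends at 34.
Beat 32 falls within Adim.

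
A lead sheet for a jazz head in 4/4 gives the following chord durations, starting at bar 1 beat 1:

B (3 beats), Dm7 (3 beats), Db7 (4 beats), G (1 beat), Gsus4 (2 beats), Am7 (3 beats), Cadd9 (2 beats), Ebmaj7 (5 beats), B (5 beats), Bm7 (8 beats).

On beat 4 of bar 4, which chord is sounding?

Beat 4 of bar 4 is beat (4−1)×4 + 4 = 16 overall.
Running totals: B ends at 3, Dm7 ends at 6, Db7 ends at 10, G ends at 11, Gsus4 ends at 13, Am7 ends at 16.
Beat 16 falls within Am7.

Am7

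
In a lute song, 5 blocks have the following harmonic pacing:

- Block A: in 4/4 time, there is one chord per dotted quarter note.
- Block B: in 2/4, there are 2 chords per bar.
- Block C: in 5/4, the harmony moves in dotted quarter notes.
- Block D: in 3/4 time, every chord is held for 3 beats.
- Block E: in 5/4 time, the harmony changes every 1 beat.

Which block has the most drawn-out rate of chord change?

Block D

A: 4/1.5 = 8/3 chords/bar.
B: 2/1 = 2 chords/bar.
C: 5/1.5 = 10/3 chords/bar.
D: 3/3 = 1 chord/bar.
E: 5/1 = 5 chords/bar.
Slowest is D at 1 chords/bar.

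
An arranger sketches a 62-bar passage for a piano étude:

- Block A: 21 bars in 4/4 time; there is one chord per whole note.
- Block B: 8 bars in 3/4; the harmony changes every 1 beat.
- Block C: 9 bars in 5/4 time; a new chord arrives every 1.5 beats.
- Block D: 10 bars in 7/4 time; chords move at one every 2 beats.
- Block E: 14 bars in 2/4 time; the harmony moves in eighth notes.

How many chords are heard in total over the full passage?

A: 21·4 = 84 beats, 84/4 = 21 chords.
B: 8·3 = 24 beats, 24/1 = 24 chords.
C: 9·5 = 45 beats, 45/1.5 = 30 chords.
D: 10·7 = 70 beats, 70/2 = 35 chords.
E: 14·2 = 28 beats, 28/0.5 = 56 chords.
Total: 21 + 24 + 30 + 35 + 56 = 166.

166 chords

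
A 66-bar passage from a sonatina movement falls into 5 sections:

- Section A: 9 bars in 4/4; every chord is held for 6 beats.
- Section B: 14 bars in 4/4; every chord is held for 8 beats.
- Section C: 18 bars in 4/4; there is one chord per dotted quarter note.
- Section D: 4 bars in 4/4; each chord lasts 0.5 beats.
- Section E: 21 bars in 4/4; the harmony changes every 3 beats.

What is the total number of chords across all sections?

121 chords

A: 9·4 = 36 beats, 36/6 = 6 chords.
B: 14·4 = 56 beats, 56/8 = 7 chords.
C: 18·4 = 72 beats, 72/1.5 = 48 chords.
D: 4·4 = 16 beats, 16/0.5 = 32 chords.
E: 21·4 = 84 beats, 84/3 = 28 chords.
Total: 6 + 7 + 48 + 32 + 28 = 121.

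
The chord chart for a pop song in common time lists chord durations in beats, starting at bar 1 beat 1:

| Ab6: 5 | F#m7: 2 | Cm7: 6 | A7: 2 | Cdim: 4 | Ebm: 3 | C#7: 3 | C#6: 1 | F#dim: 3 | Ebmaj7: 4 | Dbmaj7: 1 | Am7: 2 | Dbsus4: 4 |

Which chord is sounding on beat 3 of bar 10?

Beat 3 of bar 10 is beat (10−1)×4 + 3 = 39 overall.
Running totals: Ab6 ends at 5, F#m7 ends at 7, Cm7 ends at 13, A7 ends at 15, Cdim ends at 19, Ebm ends at 22, C#7 ends at 25, C#6 ends at 26, F#dim ends at 29, Ebmaj7 ends at 33, Dbmaj7 ends at 34, Am7 ends at 36, Dbsus4 ends at 40.
Beat 39 falls within Dbsus4.

Dbsus4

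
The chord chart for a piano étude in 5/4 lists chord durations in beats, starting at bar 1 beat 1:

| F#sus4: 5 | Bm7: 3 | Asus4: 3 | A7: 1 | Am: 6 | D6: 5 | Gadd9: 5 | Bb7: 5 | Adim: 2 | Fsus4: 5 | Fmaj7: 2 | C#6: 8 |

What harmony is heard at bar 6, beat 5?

Bb7

Beat 5 of bar 6 is beat (6−1)×5 + 5 = 30 overall.
Running totals: F#sus4 ends at 5, Bm7 ends at 8, Asus4 ends at 11, A7 ends at 12, Am ends at 18, D6 ends at 23, Gadd9 ends at 28, Bb7 ends at 33.
Beat 30 falls within Bb7.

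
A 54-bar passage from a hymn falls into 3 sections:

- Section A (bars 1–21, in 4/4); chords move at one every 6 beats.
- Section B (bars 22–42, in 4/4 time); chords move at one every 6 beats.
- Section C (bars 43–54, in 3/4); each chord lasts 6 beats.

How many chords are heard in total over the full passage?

A has 84 beats and chords last 6 each, so 14 chords.
B has 84 beats and chords last 6 each, so 14 chords.
C has 36 beats and chords last 6 each, so 6 chords.
Total: 14 + 14 + 6 = 34.

34 chords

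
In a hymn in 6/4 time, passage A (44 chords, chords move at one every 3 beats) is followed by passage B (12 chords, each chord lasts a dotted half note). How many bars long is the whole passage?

28 bars

A: 44 × 3 = 132 beats = 22 bars.
B: 12 × 3 = 36 beats = 6 bars.
Total: 22 + 6 = 28 bars.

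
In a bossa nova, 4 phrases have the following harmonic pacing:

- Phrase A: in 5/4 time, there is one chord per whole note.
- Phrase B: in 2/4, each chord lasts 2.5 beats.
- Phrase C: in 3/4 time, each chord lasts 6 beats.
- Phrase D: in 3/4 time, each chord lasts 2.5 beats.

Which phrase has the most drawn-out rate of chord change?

Phrase C

A: 5 beats/bar ÷ 4 beats/chord = 1.25 chords/bar.
B: 2 beats/bar ÷ 2.5 beats/chord = 0.8 chords/bar.
C: 3 beats/bar ÷ 6 beats/chord = 0.5 chords/bar.
D: 3 beats/bar ÷ 2.5 beats/chord = 1.2 chords/bar.
Slowest is C at 0.5 chords/bar.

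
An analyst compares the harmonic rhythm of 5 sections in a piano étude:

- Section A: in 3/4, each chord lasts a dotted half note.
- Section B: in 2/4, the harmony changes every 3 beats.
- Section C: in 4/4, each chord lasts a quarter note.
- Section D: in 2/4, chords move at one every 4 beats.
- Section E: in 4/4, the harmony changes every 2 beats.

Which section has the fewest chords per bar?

Section D

A: each chord is 3 beats in 3/4, so 1 per bar.
B: each chord is 3 beats in 2/4, so 2/3 per bar.
C: each chord is 1 beat in 4/4, so 4 per bar.
D: each chord is 4 beats in 2/4, so 0.5 per bar.
E: each chord is 2 beats in 4/4, so 2 per bar.
Slowest is D at 0.5 chords/bar.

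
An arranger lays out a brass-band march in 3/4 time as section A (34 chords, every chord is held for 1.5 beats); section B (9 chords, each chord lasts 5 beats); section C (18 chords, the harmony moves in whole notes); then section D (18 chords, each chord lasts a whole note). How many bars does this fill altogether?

A: 34 × 1.5 = 51 beats = 17 bars.
B: 9 × 5 = 45 beats = 15 bars.
C: 18 × 4 = 72 beats = 24 bars.
D: 18 × 4 = 72 beats = 24 bars.
Total: 17 + 15 + 24 + 24 = 80 bars.

80 bars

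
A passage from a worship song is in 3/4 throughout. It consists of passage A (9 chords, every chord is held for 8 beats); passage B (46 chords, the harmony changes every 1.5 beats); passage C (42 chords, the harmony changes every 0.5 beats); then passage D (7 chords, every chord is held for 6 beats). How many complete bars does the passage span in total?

68 bars

A: 9 × 8 = 72 beats = 24 bars.
B: 46 × 1.5 = 69 beats = 23 bars.
C: 42 × 0.5 = 21 beats = 7 bars.
D: 7 × 6 = 42 beats = 14 bars.
Total: 24 + 23 + 7 + 14 = 68 bars.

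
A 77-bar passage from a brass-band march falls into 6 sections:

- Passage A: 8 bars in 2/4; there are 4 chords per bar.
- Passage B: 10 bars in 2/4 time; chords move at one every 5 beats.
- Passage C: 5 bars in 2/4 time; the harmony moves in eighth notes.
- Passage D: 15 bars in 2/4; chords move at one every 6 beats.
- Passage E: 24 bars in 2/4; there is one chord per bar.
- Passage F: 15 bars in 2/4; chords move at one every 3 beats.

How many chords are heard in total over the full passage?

95 chords

A has 16 beats and chords last 0.5 each, so 32 chords.
B has 20 beats and chords last 5 each, so 4 chords.
C has 10 beats and chords last 0.5 each, so 20 chords.
D has 30 beats and chords last 6 each, so 5 chords.
E has 48 beats and chords last 2 each, so 24 chords.
F has 30 beats and chords last 3 each, so 10 chords.
Total: 32 + 4 + 20 + 5 + 24 + 10 = 95.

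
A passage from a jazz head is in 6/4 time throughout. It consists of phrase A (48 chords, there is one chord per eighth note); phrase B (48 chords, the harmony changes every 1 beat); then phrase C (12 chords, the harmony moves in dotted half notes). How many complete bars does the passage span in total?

18 bars

A: 48 × 0.5 = 24 beats = 4 bars.
B: 48 × 1 = 48 beats = 8 bars.
C: 12 × 3 = 36 beats = 6 bars.
Total: 4 + 8 + 6 = 18 bars.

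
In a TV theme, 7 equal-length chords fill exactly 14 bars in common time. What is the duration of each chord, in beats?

14 bars × 4 beats/bar = 56 beats total.
56 beats ÷ 7 chords = 8 beats per chord.

8 beats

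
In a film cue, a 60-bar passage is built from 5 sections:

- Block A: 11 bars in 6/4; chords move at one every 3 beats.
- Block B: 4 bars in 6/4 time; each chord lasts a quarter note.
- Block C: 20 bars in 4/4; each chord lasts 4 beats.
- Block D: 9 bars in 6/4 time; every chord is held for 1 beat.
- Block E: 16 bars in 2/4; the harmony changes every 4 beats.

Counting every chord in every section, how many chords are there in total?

128 chords

A has 66 beats and chords last 3 each, so 22 chords.
B has 24 beats and chords last 1 each, so 24 chords.
C has 80 beats and chords last 4 each, so 20 chords.
D has 54 beats and chords last 1 each, so 54 chords.
E has 32 beats and chords last 4 each, so 8 chords.
Total: 22 + 24 + 20 + 54 + 8 = 128.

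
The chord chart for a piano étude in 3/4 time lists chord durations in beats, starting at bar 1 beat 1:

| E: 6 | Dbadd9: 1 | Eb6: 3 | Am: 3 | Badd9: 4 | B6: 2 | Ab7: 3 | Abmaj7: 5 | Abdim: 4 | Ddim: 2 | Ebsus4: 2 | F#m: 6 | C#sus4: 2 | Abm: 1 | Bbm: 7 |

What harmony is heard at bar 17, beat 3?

Bbm

Beat 3 of bar 17 is beat (17−1)×3 + 3 = 51 overall.
Running totals: E ends at 6, Dbadd9 ends at 7, Eb6 ends at 10, Am ends at 13, Badd9 ends at 17, B6 ends at 19, Ab7 ends at 22, Abmaj7 ends at 27, Abdim ends at 31, Ddim ends at 33, Ebsus4 ends at 35, F#m ends at 41, C#sus4 ends at 43, Abm ends at 44, Bbm ends at 51.
Beat 51 falls within Bbm.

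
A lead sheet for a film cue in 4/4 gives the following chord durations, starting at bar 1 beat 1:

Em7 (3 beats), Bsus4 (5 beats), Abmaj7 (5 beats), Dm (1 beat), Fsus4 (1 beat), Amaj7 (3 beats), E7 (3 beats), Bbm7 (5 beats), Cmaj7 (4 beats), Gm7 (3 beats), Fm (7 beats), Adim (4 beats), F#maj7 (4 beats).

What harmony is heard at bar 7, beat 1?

Beat 1 of bar 7 is beat (7−1)×4 + 1 = 25 overall.
Running totals: Em7 ends at 3, Bsus4 ends at 8, Abmaj7 ends at 13, Dm ends at 14, Fsus4 ends at 15, Amaj7 ends at 18, E7 ends at 21, Bbm7 ends at 26.
Beat 25 falls within Bbm7.

Bbm7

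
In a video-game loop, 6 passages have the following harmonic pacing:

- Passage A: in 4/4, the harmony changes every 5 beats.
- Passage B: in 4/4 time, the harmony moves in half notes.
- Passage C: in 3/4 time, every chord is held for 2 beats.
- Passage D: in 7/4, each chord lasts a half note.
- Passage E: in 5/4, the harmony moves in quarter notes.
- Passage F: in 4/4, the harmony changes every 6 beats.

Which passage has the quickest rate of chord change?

A: each chord is 5 beats in 4/4, so 0.8 per bar.
B: each chord is 2 beats in 4/4, so 2 per bar.
C: each chord is 2 beats in 3/4, so 1.5 per bar.
D: each chord is 2 beats in 7/4, so 3.5 per bar.
E: each chord is 1 beat in 5/4, so 5 per bar.
F: each chord is 6 beats in 4/4, so 2/3 per bar.
Fastest is E at 5 chords/bar.

Passage E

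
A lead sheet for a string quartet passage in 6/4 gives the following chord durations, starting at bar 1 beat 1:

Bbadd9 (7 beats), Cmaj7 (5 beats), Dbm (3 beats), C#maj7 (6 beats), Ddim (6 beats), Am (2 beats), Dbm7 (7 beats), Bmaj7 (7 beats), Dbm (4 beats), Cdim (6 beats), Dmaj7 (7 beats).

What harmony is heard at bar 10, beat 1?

Beat 1 of bar 10 is beat (10−1)×6 + 1 = 55 overall.
Running totals: Bbadd9 ends at 7, Cmaj7 ends at 12, Dbm ends at 15, C#maj7 ends at 21, Ddim ends at 27, Am ends at 29, Dbm7 ends at 36, Bmaj7 ends at 43, Dbm ends at 47, Cdim ends at 53, Dmaj7 ends at 60.
Beat 55 falls within Dmaj7.

Dmaj7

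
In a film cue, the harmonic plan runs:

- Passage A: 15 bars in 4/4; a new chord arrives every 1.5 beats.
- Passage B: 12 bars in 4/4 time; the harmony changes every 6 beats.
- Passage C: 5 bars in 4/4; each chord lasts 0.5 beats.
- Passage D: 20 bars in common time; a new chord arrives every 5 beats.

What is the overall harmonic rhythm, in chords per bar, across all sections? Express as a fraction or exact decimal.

A: 15 × 4 = 60 beats ÷ 1.5 = 40 chords.
B: 12 × 4 = 48 beats ÷ 6 = 8 chords.
C: 5 × 4 = 20 beats ÷ 0.5 = 40 chords.
D: 20 × 4 = 80 beats ÷ 5 = 16 chords.
Overall: 104 chords over 52 bars → 104/52 = 2 chords per bar.

2 chords per bar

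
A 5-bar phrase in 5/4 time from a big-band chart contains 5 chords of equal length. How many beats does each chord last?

5 beats

5 bars × 5 beats/bar = 25 beats total.
25 beats ÷ 5 chords = 5 beats per chord.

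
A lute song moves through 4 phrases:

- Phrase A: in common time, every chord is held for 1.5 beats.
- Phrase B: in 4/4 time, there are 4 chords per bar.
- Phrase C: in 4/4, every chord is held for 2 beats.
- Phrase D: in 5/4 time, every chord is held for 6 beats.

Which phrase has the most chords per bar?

Phrase B

A: 4 beats/bar ÷ 1.5 beats/chord = 8/3 chords/bar.
B: 4 beats/bar ÷ 1 beat/chord = 4 chords/bar.
C: 4 beats/bar ÷ 2 beats/chord = 2 chords/bar.
D: 5 beats/bar ÷ 6 beats/chord = 5/6 chords/bar.
Fastest is B at 4 chords/bar.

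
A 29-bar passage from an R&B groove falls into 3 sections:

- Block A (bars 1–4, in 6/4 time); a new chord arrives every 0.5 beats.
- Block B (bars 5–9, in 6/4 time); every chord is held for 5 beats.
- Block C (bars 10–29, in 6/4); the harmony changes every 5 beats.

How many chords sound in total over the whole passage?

A has 24 beats and chords last 0.5 each, so 48 chords.
B has 30 beats and chords last 5 each, so 6 chords.
C has 120 beats and chords last 5 each, so 24 chords.
Total: 48 + 6 + 24 = 78.

78 chords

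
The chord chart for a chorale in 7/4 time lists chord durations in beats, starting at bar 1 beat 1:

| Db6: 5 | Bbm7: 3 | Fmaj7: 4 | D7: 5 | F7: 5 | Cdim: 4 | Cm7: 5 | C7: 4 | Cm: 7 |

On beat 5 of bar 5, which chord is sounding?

C7

Beat 5 of bar 5 is beat (5−1)×7 + 5 = 33 overall.
Running totals: Db6 ends at 5, Bbm7 ends at 8, Fmaj7 ends at 12, D7 ends at 17, F7 ends at 22, Cdim ends at 26, Cm7 ends at 31, C7 ends at 35.
Beat 33 falls within C7.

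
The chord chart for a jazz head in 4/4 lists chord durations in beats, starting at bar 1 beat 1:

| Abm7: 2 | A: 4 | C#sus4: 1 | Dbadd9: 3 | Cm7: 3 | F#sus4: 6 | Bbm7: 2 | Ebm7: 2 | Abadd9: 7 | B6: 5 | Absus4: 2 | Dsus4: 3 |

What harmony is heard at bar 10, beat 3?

Beat 3 of bar 10 is beat (10−1)×4 + 3 = 39 overall.
Running totals: Abm7 ends at 2, A ends at 6, C#sus4 ends at 7, Dbadd9 ends at 10, Cm7 ends at 13, F#sus4 ends at 19, Bbm7 ends at 21, Ebm7 ends at 23, Abadd9 ends at 30, B6 ends at 35, Absus4 ends at 37, Dsus4 ends at 40.
Beat 39 falls within Dsus4.

Dsus4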